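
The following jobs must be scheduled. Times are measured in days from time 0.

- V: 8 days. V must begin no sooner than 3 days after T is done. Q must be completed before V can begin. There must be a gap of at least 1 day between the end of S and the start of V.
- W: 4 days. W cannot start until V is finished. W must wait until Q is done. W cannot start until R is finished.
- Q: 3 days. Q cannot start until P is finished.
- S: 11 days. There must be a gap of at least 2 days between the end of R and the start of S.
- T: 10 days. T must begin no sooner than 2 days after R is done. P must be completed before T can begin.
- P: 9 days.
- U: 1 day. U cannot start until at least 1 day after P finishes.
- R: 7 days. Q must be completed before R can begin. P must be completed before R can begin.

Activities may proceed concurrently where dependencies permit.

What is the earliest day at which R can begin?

P can start immediately at day 0; it finishes at day 9.
Q cannot begin until P (finishes day 9). It runs from day 9 to 9 + 3 = day 12.
R waits on Q (finishes day 12); P (finishes day 9). The latest of these is day 12, which is the earliest R can start.

12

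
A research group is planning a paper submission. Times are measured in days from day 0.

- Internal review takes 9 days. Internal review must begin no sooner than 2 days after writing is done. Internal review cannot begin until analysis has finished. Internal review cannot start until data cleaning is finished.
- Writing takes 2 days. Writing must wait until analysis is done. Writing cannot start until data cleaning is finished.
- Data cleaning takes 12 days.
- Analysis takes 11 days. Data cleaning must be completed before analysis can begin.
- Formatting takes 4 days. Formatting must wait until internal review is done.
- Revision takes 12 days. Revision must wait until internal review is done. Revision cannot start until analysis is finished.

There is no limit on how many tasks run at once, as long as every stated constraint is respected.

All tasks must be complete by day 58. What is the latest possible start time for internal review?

37

Revision has no dependents, so it just needs to finish by day 58. Starting by 58 − 12 = day 46 achieves that.
To finish by day 58, formatting (duration 4) must start no later than day 54.
Internal review feeds revision (must start by day 46); formatting (must start by day 54). Taking the minimum, internal review must finish by day 46 and start by 46 − 9 = day 37.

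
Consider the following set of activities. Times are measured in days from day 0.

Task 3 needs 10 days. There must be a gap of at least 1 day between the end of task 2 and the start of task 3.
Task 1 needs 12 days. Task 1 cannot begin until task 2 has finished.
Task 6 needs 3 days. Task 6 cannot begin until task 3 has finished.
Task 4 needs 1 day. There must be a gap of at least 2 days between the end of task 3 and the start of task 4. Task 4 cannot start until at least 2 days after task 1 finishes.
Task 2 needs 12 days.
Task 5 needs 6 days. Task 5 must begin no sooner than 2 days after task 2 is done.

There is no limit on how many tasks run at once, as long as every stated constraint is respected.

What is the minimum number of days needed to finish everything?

Task 2 can start immediately at day 0; it finishes at day 12.
Task 5 cannot begin until task 2 (finishes day 12, plus 2-day gap → day 14). It runs from day 14 to 14 + 6 = day 20.
Task 3 cannot begin until task 2 (finishes day 12, plus 1-day gap → day 13). It runs from day 13 to 13 + 10 = day 23.
Task 6 cannot begin until task 3 (finishes day 23). It runs from day 23 to 23 + 3 = day 26.
After task 2 (finishes day 12), task 1 can start at day 12 and finishes at day 24.
For task 4: task 3 (finishes day 23, plus 2-day gap → day 25); task 1 (finishes day 24, plus 2-day gap → day 26). Taking the maximum gives a start of day 26, and it finishes at 26 + 1 = day 27.
All tasks are finished once the last one completes. Finish times: Task 1 at 24, Task 2 at 12, Task 3 at 23, Task 4 at 27, Task 5 at 20, Task 6 at 26. The latest is day 27.

27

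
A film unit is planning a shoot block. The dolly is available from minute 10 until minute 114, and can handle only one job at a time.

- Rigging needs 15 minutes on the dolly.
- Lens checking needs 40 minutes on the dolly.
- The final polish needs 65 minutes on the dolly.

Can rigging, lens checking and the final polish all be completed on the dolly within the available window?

No

The dolly window is 114 − 10 = 104 minutes.
Running back to back, the jobs need 15 + 40 + 65 = 120 minutes on the dolly.
Since 120 > 104, they cannot all fit.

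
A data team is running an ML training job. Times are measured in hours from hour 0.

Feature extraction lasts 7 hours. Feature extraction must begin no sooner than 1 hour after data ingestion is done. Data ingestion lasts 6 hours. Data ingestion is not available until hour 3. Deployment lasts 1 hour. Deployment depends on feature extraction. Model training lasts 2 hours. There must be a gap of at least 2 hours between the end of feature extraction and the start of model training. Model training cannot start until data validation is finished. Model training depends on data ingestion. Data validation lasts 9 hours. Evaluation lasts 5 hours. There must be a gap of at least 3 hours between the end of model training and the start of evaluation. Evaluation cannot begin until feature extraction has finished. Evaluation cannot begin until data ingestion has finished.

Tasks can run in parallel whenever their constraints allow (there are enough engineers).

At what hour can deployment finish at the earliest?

Data ingestion cannot begin until its own release at hour 3. It runs from hour 3 to 3 + 6 = hour 9.
Feature extraction cannot begin until data ingestion (finishes hour 9, plus 1-hour gap → hour 10). It runs from hour 10 to 10 + 7 = hour 17.
Deployment cannot begin until feature extraction (finishes hour 17). It runs from hour 17 to 17 + 1 = hour 18.

18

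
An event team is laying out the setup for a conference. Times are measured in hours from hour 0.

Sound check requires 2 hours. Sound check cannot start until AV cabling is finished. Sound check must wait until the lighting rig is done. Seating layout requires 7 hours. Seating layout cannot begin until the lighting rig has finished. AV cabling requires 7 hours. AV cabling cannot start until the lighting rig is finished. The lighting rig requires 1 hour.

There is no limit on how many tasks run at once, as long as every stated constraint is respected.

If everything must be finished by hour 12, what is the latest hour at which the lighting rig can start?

2

To finish by hour 12, sound check (duration 2) must start no later than hour 10.
AV cabling has to be done before sound check (must start by hour 10). That means finishing by hour 10, i.e. starting by 10 − 7 = hour 3.
To finish by hour 12, seating layout (duration 7) must start no later than hour 5.
The lighting rig has several dependents: AV cabling (must start by hour 3); seating layout (must start by hour 5); sound check (must start by hour 10). The earliest of those limits is hour 3, so the lighting rig must start by 3 − 1 = hour 2.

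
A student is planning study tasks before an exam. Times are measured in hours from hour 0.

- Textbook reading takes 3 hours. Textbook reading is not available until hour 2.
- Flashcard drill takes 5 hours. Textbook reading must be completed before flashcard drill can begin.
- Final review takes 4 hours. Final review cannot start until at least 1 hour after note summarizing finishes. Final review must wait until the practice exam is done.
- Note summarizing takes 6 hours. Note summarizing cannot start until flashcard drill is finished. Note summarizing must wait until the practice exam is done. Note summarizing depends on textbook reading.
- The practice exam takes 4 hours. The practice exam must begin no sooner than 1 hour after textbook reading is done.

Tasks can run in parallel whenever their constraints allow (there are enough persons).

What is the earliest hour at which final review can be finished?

After its own release at hour 2, textbook reading can start at hour 2 and finishes at hour 5.
The practice exam cannot begin until textbook reading (finishes hour 5, plus 1-hour gap → hour 6). It runs from hour 6 to 6 + 4 = hour 10.
Flashcard drill waits on textbook reading (finishes hour 5), so it starts at hour 5 and finishes at 5 + 5 = hour 10.
For note summarizing: flashcard drill (finishes hour 10); the practice exam (finishes hour 10); textbook reading (finishes hour 5). Taking the maximum gives a start of hour 10, and it finishes at 10 + 6 = hour 16.
Final review needs all of note summarizing (finishes hour 16, plus 1-hour gap → hour 17); the practice exam (finishes hour 10). That puts its earliest start at hour 17; it finishes at 17 + 4 = hour 21.

21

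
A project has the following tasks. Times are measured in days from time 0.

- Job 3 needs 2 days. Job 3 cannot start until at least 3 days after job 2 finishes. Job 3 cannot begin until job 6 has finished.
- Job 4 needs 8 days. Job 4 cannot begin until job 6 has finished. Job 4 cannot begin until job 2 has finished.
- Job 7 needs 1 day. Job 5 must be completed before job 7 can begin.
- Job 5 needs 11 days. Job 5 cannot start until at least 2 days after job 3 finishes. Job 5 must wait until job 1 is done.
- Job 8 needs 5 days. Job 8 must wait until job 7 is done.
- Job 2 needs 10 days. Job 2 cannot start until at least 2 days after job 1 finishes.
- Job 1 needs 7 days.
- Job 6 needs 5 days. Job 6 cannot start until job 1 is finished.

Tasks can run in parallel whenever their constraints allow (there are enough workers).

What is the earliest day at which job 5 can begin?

Nothing blocks job 1, so it runs from day 0 to day 7.
Job 6 waits on job 1 (finishes day 7), so it starts at day 7 and finishes at 7 + 5 = day 12.
Job 2 cannot begin until job 1 (finishes day 7, plus 2-day gap → day 9). It runs from day 9 to 9 + 10 = day 19.
Job 3 has to wait for job 2 (finishes day 19, plus 3-day gap → day 22); job 6 (finishes day 12). The latest of these is day 22, so job 3 runs day 22 to 22 + 2 = day 24.
Job 5 waits on job 3 (finishes day 24, plus 2-day gap → day 26); job 1 (finishes day 7). The latest of these is day 26, which is the earliest job 5 can start.

26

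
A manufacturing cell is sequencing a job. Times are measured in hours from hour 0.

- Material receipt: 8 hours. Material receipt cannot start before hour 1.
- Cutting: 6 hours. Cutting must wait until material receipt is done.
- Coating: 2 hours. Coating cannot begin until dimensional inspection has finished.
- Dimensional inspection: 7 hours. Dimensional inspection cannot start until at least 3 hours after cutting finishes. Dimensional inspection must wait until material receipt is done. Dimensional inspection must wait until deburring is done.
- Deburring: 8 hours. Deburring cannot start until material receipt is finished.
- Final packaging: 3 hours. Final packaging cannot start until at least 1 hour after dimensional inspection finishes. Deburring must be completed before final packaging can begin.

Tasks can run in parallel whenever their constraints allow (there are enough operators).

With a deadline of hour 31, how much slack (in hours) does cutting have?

2

After its own release at hour 1, material receipt can start at hour 1 and finishes at hour 9.
After material receipt (finishes hour 9), cutting can start at hour 9 and finishes at hour 15.

Working backward from the deadline:
To finish by hour 31, coating (duration 2) must start no later than hour 29.
Final packaging has no dependents, so it just needs to finish by hour 31. Starting by 31 − 3 = hour 28 achieves that.
For dimensional inspection: coating (must start by hour 29); final packaging (must start by hour 28, minus 1-hour gap → hour 27). The most restrictive is hour 27; with a 7-hour duration, dimensional inspection must start by hour 20.
Cutting must finish before dimensional inspection (must start by hour 20, minus 3-hour gap → hour 17). With a 6-hour duration, cutting must start by 17 − 6 = hour 11.
So cutting can start as early as hour 9 and as late as hour 11, giving 11 − 9 = 2 hours of slack.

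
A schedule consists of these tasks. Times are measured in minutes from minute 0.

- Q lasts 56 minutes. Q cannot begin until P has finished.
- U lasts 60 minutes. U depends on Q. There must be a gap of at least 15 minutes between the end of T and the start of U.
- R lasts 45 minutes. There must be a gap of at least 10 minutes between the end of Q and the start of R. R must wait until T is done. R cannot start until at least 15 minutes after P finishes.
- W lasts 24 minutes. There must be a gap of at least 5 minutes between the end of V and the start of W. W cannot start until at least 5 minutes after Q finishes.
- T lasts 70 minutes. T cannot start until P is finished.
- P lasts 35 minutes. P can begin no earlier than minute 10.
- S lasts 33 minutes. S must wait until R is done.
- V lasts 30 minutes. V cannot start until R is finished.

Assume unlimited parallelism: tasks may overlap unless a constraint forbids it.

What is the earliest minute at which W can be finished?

219

P cannot begin until its own release at minute 10. It runs from minute 10 to 10 + 35 = minute 45.
After P (finishes minute 45), T can start at minute 45 and finishes at minute 115.
After P (finishes minute 45), Q can start at minute 45 and finishes at minute 101.
R cannot start until Q (finishes minute 101, plus 10-minute gap → minute 111); T (finishes minute 115); P (finishes minute 45, plus 15-minute gap → minute 60). The controlling bound is minute 115, so R finishes at 115 + 45 = minute 160.
V cannot begin until R (finishes minute 160). It runs from minute 160 to 160 + 30 = minute 190.
W needs all of V (finishes minute 190, plus 5-minute gap → minute 195); Q (finishes minute 101, plus 5-minute gap → minute 106). That puts its earliest start at minute 195; it finishes at 195 + 24 = minute 219.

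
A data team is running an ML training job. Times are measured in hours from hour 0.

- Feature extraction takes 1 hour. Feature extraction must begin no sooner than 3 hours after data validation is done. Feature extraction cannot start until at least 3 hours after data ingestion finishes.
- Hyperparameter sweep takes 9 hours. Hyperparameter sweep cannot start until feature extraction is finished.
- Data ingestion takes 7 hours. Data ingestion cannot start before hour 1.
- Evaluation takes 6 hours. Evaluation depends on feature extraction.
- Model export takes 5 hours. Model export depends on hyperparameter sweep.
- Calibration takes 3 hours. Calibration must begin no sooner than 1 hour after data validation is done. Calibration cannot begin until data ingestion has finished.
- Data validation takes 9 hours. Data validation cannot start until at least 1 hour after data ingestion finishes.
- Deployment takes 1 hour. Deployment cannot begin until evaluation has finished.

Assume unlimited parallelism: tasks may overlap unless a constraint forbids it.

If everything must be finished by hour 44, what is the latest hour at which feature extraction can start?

To finish by hour 44, model export (duration 5) must start no later than hour 39.
Hyperparameter sweep must finish before model export (must start by hour 39). With a 9-hour duration, hyperparameter sweep must start by 39 − 9 = hour 30.
Deployment must finish by hour 44; it takes 1 hour, so it must start by 44 − 1 = hour 43.
Evaluation must finish before deployment (must start by hour 43). With a 6-hour duration, evaluation must start by 43 − 6 = hour 37.
Feature extraction feeds hyperparameter sweep (must start by hour 30); evaluation (must start by hour 37). Taking the minimum, feature extraction must finish by hour 30 and start by 30 − 1 = hour 29.

29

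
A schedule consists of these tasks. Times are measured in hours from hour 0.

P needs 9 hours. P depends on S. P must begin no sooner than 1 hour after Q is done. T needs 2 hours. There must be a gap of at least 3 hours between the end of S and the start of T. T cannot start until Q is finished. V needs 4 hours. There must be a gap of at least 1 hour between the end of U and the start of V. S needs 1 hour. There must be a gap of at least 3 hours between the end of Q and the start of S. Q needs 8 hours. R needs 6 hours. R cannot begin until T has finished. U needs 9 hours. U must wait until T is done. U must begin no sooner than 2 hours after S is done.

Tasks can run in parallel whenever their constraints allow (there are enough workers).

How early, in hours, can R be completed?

Q has no prerequisites, so it starts at hour 0 and finishes at hour 8.
After Q (finishes hour 8, plus 3-hour gap → hour 11), S can start at hour 11 and finishes at hour 12.
T needs all of S (finishes hour 12, plus 3-hour gap → hour 15); Q (finishes hour 8). That puts its earliest start at hour 15; it finishes at 15 + 2 = hour 17.
R waits on T (finishes hour 17), so it starts at hour 17 and finishes at 17 + 6 = hour 23.

23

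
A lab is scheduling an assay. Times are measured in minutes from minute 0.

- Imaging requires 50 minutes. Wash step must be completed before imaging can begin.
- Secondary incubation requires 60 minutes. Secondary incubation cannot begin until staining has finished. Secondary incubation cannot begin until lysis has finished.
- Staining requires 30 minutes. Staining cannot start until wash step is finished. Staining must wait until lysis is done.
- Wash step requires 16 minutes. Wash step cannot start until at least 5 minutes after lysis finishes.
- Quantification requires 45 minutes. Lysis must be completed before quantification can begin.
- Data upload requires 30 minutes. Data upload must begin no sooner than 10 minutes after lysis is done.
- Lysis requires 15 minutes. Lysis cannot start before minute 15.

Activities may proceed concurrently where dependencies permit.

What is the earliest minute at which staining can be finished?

81

Lysis cannot begin until its own release at minute 15. It runs from minute 15 to 15 + 15 = minute 30.
After lysis (finishes minute 30, plus 5-minute gap → minute 35), wash step can start at minute 35 and finishes at minute 51.
Staining cannot start until wash step (finishes minute 51); lysis (finishes minute 30). The controlling bound is minute 51, so staining finishes at 51 + 30 = minute 81.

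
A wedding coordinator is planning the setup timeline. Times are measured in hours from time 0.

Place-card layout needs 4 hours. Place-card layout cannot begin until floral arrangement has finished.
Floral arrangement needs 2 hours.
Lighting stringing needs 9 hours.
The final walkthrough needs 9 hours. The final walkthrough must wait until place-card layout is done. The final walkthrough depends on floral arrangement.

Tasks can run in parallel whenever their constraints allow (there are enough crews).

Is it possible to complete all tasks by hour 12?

No

Lighting stringing has no prerequisites, so it starts at hour 0 and finishes at hour 9.
Floral arrangement has no prerequisites, so it starts at hour 0 and finishes at hour 2.
After floral arrangement (finishes hour 2), place-card layout can start at hour 2 and finishes at hour 6.
The final walkthrough has to wait for place-card layout (finishes hour 6); floral arrangement (finishes hour 2). The latest of these is hour 6, so the final walkthrough runs hour 6 to 6 + 9 = hour 15.
The earliest everything can be done is hour 15, which is after the deadline of 12, so it is not possible.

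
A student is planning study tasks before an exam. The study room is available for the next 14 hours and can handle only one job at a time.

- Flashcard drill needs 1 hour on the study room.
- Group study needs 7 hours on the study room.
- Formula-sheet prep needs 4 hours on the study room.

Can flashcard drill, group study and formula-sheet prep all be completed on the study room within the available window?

Running back to back, the jobs need 1 + 7 + 4 = 12 hours on the study room.
Since 12 ≤ 14, they fit within the window.

Yes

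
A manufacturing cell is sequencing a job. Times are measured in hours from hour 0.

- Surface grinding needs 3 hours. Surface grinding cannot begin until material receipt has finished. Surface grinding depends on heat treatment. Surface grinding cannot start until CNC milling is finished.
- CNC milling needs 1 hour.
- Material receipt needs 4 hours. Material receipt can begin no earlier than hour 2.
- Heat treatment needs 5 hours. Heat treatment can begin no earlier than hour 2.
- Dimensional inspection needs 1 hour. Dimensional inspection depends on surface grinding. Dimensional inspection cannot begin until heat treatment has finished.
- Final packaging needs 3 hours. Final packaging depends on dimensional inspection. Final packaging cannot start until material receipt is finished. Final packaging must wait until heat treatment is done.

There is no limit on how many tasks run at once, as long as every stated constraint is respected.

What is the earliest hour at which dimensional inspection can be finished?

11

Heat treatment cannot begin until its own release at hour 2. It runs from hour 2 to 2 + 5 = hour 7.
CNC milling can start immediately at hour 0; it finishes at hour 1.
Material receipt cannot begin until its own release at hour 2. It runs from hour 2 to 2 + 4 = hour 6.
Surface grinding needs all of material receipt (finishes hour 6); heat treatment (finishes hour 7); CNC milling (finishes hour 1). That puts its earliest start at hour 7; it finishes at 7 + 3 = hour 10.
Dimensional inspection has to wait for surface grinding (finishes hour 10); heat treatment (finishes hour 7). The latest of these is hour 10, so dimensional inspection runs hour 10 to 10 + 1 = hour 11.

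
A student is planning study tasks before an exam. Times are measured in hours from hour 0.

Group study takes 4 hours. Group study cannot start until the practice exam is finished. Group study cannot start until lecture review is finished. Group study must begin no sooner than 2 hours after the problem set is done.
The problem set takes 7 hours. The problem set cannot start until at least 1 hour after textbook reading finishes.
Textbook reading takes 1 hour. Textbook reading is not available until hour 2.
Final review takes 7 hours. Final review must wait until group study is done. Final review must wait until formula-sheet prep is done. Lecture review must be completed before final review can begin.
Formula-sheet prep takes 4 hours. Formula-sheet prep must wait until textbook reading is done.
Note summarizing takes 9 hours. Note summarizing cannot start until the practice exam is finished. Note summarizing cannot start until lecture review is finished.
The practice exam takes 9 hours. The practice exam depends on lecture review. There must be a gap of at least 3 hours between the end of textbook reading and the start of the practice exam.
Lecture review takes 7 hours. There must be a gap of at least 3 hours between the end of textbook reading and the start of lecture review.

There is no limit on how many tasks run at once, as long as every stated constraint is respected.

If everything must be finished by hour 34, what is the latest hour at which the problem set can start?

Final review has no dependents, so it just needs to finish by hour 34. Starting by 34 − 7 = hour 27 achieves that.
Group study has to be done before final review (must start by hour 27). That means finishing by hour 27, i.e. starting by 27 − 4 = hour 23.
Since group study (must start by hour 23, minus 2-hour gap → hour 21) depends on it, the problem set must finish by hour 21. Backing off its 7-hour duration gives a latest start of hour 14.

14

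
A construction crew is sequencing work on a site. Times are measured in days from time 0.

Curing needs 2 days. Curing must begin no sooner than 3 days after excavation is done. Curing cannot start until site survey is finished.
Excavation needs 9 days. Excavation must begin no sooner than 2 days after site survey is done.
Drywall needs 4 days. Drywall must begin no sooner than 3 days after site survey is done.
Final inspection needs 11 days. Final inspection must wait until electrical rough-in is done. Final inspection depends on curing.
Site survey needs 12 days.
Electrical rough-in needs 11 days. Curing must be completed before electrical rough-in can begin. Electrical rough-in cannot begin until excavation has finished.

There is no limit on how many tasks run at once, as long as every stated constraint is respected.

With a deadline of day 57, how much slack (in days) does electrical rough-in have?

Site survey can start immediately at day 0; it finishes at day 12.
After site survey (finishes day 12, plus 2-day gap → day 14), excavation can start at day 14 and finishes at day 23.
Curing has to wait for excavation (finishes day 23, plus 3-day gap → day 26); site survey (finishes day 12). The latest of these is day 26, so curing runs day 26 to 26 + 2 = day 28.
Electrical rough-in cannot start until curing (finishes day 28); excavation (finishes day 23). The controlling bound is day 28, so electrical rough-in finishes at 28 + 11 = day 39.

Working backward from the deadline:
Final inspection must finish by day 57; it takes 11 days, so it must start by 57 − 11 = day 46.
Electrical rough-in must finish before final inspection (must start by day 46). With an 11-day duration, electrical rough-in must start by 46 − 11 = day 35.
So electrical rough-in can start as early as day 28 and as late as day 35, giving 35 − 28 = 7 days of slack.

7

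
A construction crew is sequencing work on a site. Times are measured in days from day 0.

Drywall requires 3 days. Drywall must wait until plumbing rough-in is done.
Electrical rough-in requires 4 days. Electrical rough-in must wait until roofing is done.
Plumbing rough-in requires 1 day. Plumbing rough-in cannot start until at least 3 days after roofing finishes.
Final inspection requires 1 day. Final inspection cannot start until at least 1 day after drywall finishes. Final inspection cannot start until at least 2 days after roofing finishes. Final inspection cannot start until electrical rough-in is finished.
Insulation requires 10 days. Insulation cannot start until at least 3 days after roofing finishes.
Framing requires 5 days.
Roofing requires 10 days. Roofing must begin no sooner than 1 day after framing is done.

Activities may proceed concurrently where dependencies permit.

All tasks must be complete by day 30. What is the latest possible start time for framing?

Nothing follows final inspection; the deadline of day 30 is its only limit. It must start by 30 − 1 = day 29.
Since final inspection (must start by day 29, minus 1-day gap → day 28) depends on it, drywall must finish by day 28. Backing off its 3-day duration gives a latest start of day 25.
Plumbing rough-in has to be done before drywall (must start by day 25). That means finishing by day 25, i.e. starting by 25 − 1 = day 24.
Since final inspection (must start by day 29) depends on it, electrical rough-in must finish by day 29. Backing off its 4-day duration gives a latest start of day 25.
Insulation has no dependents, so it just needs to finish by day 30. Starting by 30 − 10 = day 20 achieves that.
For roofing: plumbing rough-in (must start by day 24, minus 3-day gap → day 21); electrical rough-in (must start by day 25); insulation (must start by day 20, minus 3-day gap → day 17); final inspection (must start by day 29, minus 2-day gap → day 27). The most restrictive is day 17; with a 10-day duration, roofing must start by day 7.
Framing feeds into roofing (must start by day 7, minus 1-day gap → day 6); so framing must finish by day 6 and therefore start by day 1.

1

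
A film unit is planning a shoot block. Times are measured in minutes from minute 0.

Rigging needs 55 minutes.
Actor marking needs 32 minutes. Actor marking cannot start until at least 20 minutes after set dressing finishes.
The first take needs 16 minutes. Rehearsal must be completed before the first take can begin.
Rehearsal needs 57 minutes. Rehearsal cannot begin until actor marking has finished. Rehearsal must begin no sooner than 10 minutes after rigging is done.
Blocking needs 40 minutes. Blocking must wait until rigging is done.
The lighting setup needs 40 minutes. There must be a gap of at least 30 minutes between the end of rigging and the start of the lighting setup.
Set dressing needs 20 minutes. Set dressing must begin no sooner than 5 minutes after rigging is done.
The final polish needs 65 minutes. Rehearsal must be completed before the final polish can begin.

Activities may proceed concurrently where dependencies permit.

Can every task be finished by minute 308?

Nothing blocks rigging, so it runs from minute 0 to minute 55.
Blocking cannot begin until rigging (finishes minute 55). It runs from minute 55 to 55 + 40 = minute 95.
The lighting setup cannot begin until rigging (finishes minute 55, plus 30-minute gap → minute 85). It runs from minute 85 to 85 + 40 = minute 125.
After rigging (finishes minute 55, plus 5-minute gap → minute 60), set dressing can start at minute 60 and finishes at minute 80.
Actor marking waits on set dressing (finishes minute 80, plus 20-minute gap → minute 100), so it starts at minute 100 and finishes at 100 + 32 = minute 132.
Rehearsal needs all of actor marking (finishes minute 132); rigging (finishes minute 55, plus 10-minute gap → minute 65). That puts its earliest start at minute 132; it finishes at 132 + 57 = minute 189.
The first take waits on rehearsal (finishes minute 189), so it starts at minute 189 and finishes at 189 + 16 = minute 205.
The final polish waits on rehearsal (finishes minute 189), so it starts at minute 189 and finishes at 189 + 65 = minute 254.
Every task is finished by minute 254, which is no later than the deadline of 308, so the schedule is feasible.

Yes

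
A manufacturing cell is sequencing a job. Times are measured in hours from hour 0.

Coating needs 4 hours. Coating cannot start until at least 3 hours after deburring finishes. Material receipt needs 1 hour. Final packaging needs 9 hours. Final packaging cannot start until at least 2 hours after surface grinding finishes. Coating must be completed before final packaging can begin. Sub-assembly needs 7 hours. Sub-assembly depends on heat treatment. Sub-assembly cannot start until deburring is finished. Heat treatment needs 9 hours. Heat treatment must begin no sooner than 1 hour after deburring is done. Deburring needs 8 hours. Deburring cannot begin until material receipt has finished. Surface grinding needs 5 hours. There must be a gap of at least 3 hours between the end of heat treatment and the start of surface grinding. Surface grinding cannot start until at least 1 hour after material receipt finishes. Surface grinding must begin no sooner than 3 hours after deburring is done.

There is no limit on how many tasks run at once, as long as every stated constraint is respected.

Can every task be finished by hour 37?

No

Material receipt can start immediately at hour 0; it finishes at hour 1.
After material receipt (finishes hour 1), deburring can start at hour 1 and finishes at hour 9.
After deburring (finishes hour 9, plus 3-hour gap → hour 12), coating can start at hour 12 and finishes at hour 16.
Heat treatment waits on deburring (finishes hour 9, plus 1-hour gap → hour 10), so it starts at hour 10 and finishes at 10 + 9 = hour 19.
Sub-assembly has to wait for heat treatment (finishes hour 19); deburring (finishes hour 9). The latest of these is hour 19, so sub-assembly runs hour 19 to 19 + 7 = hour 26.
Surface grinding needs all of heat treatment (finishes hour 19, plus 3-hour gap → hour 22); material receipt (finishes hour 1, plus 1-hour gap → hour 2); deburring (finishes hour 9, plus 3-hour gap → hour 12). That puts its earliest start at hour 22; it finishes at 22 + 5 = hour 27.
Final packaging needs all of surface grinding (finishes hour 27, plus 2-hour gap → hour 29); coating (finishes hour 16). That puts its earliest start at hour 29; it finishes at 29 + 9 = hour 38.
The earliest everything can be done is hour 38, which is after the deadline of 37, so it is not possible.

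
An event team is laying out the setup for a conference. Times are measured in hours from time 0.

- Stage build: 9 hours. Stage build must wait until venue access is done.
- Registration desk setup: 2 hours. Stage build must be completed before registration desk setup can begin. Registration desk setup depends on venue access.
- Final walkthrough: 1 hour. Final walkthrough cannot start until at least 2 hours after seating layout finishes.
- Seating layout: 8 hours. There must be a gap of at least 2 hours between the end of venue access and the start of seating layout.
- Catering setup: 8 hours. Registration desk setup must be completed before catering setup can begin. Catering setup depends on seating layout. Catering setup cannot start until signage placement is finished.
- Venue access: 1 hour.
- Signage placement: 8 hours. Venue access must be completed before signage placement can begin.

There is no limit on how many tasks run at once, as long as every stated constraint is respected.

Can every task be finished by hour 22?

Venue access can start immediately at hour 0; it finishes at hour 1.
After venue access (finishes hour 1), signage placement can start at hour 1 and finishes at hour 9.
After venue access (finishes hour 1, plus 2-hour gap → hour 3), seating layout can start at hour 3 and finishes at hour 11.
Final walkthrough cannot begin until seating layout (finishes hour 11, plus 2-hour gap → hour 13). It runs from hour 13 to 13 + 1 = hour 14.
Stage build cannot begin until venue access (finishes hour 1). It runs from hour 1 to 1 + 9 = hour 10.
Registration desk setup needs all of stage build (finishes hour 10); venue access (finishes hour 1). That puts its earliest start at hour 10; it finishes at 10 + 2 = hour 12.
For catering setup: registration desk setup (finishes hour 12); seating layout (finishes hour 11); signage placement (finishes hour 9). Taking the maximum gives a start of hour 12, and it finishes at 12 + 8 = hour 20.
Every task is finished by hour 20, which is no later than the deadline of 22, so the schedule is feasible.

Yes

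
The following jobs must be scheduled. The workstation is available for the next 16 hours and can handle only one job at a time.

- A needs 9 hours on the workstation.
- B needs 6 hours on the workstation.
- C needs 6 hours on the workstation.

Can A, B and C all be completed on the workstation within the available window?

Running back to back, the jobs need 9 + 6 + 6 = 21 hours on the workstation.
Since 21 > 16, they cannot all fit.

No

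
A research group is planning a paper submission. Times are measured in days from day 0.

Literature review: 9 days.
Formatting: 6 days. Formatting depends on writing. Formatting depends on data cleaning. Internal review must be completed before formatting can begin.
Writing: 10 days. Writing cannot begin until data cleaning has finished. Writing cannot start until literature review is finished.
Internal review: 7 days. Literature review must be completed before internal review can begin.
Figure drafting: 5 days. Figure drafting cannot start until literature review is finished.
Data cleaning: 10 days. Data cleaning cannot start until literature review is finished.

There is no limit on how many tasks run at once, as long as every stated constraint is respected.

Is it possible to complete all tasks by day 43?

Nothing blocks literature review, so it runs from day 0 to day 9.
After literature review (finishes day 9), internal review can start at day 9 and finishes at day 16.
After literature review (finishes day 9), figure drafting can start at day 9 and finishes at day 14.
Data cleaning waits on literature review (finishes day 9), so it starts at day 9 and finishes at 9 + 10 = day 19.
Writing cannot start until data cleaning (finishes day 19); literature review (finishes day 9). The controlling bound is day 19, so writing finishes at 19 + 10 = day 29.
Formatting cannot start until writing (finishes day 29); data cleaning (finishes day 19); internal review (finishes day 16). The controlling bound is day 29, so formatting finishes at 29 + 6 = day 35.
Every task is finished by day 35, which is no later than the deadline of 43, so the schedule is feasible.

Yes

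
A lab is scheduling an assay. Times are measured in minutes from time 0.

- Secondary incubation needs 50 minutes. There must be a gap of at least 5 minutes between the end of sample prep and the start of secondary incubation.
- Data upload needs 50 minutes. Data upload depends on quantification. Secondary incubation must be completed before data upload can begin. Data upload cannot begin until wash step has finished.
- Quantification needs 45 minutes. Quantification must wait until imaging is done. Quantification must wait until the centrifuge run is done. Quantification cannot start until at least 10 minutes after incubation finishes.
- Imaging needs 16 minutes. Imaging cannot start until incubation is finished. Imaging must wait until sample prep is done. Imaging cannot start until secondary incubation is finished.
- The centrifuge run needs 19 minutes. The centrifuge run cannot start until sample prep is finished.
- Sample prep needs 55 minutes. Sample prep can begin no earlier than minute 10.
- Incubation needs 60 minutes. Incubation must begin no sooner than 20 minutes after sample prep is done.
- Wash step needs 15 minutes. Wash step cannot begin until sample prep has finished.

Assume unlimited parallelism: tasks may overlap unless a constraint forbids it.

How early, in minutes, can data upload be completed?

After its own release at minute 10, sample prep can start at minute 10 and finishes at minute 65.
Secondary incubation cannot begin until sample prep (finishes minute 65, plus 5-minute gap → minute 70). It runs from minute 70 to 70 + 50 = minute 120.
After sample prep (finishes minute 65), wash step can start at minute 65 and finishes at minute 80.
The centrifuge run cannot begin until sample prep (finishes minute 65). It runs from minute 65 to 65 + 19 = minute 84.
Incubation waits on sample prep (finishes minute 65, plus 20-minute gap → minute 85), so it starts at minute 85 and finishes at 85 + 60 = minute 145.
Imaging cannot start until incubation (finishes minute 145); sample prep (finishes minute 65); secondary incubation (finishes minute 120). The controlling bound is minute 145, so imaging finishes at 145 + 16 = minute 161.
Quantification has to wait for imaging (finishes minute 161); the centrifuge run (finishes minute 84); incubation (finishes minute 145, plus 10-minute gap → minute 155). The latest of these is minute 161, so quantification runs minute 161 to 161 + 45 = minute 206.
For data upload: quantification (finishes minute 206); secondary incubation (finishes minute 120); wash step (finishes minute 80). Taking the maximum gives a start of minute 206, and it finishes at 206 + 50 = minute 256.

256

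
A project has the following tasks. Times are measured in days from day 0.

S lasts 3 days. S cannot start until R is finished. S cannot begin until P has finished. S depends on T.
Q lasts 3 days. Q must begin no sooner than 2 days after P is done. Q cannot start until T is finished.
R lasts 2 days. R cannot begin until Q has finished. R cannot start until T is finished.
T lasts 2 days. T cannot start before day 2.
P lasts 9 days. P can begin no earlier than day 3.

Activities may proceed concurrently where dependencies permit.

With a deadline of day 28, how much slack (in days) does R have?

6

After its own release at day 2, T can start at day 2 and finishes at day 4.
P cannot begin until its own release at day 3. It runs from day 3 to 3 + 9 = day 12.
For Q: P (finishes day 12, plus 2-day gap → day 14); T (finishes day 4). Taking the maximum gives a start of day 14, and it finishes at 14 + 3 = day 17.
R cannot start until Q (finishes day 17); T (finishes day 4). The controlling bound is day 17, so R finishes at 17 + 2 = day 19.

Working backward from the deadline:
To finish by day 28, S (duration 3) must start no later than day 25.
Since S (must start by day 25) depends on it, R must finish by day 25. Backing off its 2-day duration gives a latest start of day 23.
So R can start as early as day 17 and as late as day 23, giving 23 − 17 = 6 days of slack.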